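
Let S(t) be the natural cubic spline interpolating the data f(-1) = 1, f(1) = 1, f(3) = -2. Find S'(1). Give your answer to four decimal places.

-0.7500

Let M_i = S''(x_i). Step sizes h_i = 2, 2; slopes of the chords Δ_i = (y_(i+1) - y_i)/h_i = 0, -3/2.
  2·M_0 + 8·M_1 + 2·M_2 = 6(Δ_1 - Δ_0) = -9
Natural end conditions: M_0 = M_2 = 0.
Hence M_0 = 0, M_1 = -9/8, M_2 = 0.
On [1, 3], S'(t) = b_1 + 2c_1·(t - 1) + 3d_1·(t - 1)² with b_1 = Δ_1 - h_1(2M_1 + M_2)/6 = -3/4, c_1 = M_1/2 = -9/16, d_1 = (M_2 - M_1)/(6h_1) = 3/32. So S'(1) = -3/4.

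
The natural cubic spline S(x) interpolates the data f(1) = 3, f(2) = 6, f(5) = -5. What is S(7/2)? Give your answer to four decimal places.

3.3125

Write σ_i for S''(x_i). With h_i = 1, 3 and divided differences Δ_i = 3, -11/3, the continuity of S' gives the tridiagonal system
  1·σ_0 + 8·σ_1 + 3·σ_2 = 6(Δ_1 - Δ_0) = -40
Natural end conditions: σ_0 = σ_2 = 0.
Forward elimination and back-substitution give σ_0 = 0, σ_1 = -5, σ_2 = 0.
On [2, 5], S(x) = 6 + 4/3·(x - 2) - 5/2·(x - 2)² + 5/18·(x - 2)³.
With (x - 2) = 3/2: S(7/2) = 53/16.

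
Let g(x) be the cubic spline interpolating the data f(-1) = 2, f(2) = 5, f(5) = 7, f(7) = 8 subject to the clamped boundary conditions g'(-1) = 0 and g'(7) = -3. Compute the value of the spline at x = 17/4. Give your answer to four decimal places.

With σ_i denoting the second derivative at x_i, h_i = 3, 3, 2, and Δ_i = (y_(i+1) − y_i)/h_i = 1, 2/3, 1/2:
  3·σ_0 + 12·σ_1 + 3·σ_2 = 6(Δ_1 - Δ_0) = -2
  3·σ_1 + 10·σ_2 + 2·σ_3 = 6(Δ_2 - Δ_1) = -1
Clamped end conditions give two more equations: 2h_0·σ_0 + h_0·σ_1 = 6(Δ_0 - g'(-1)) = 6 and h_2·σ_2 + 2h_2·σ_3 = 6(g'(7) - Δ_2) = -21.
Solving: σ_0 = 163/114, σ_1 = -49/57, σ_2 = 51/38, σ_3 = -225/38.
On [2, 5], g(x) = 5 + 65/76·(x - 2) - 49/114·(x - 2)² + 251/2052·(x - 2)³.
With (x - 2) = 9/4: g(17/4) = 29873/4864.

6.1417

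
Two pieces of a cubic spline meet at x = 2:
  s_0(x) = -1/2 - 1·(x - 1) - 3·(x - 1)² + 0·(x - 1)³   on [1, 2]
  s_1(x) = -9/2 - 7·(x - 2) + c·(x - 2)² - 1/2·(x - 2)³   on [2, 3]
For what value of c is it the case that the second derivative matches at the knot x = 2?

s_0''(x) = -6 + 0·(x - 1), so s_0''(2) = -6. On the right, s_1''(2) = 2c, so c = -3.

-3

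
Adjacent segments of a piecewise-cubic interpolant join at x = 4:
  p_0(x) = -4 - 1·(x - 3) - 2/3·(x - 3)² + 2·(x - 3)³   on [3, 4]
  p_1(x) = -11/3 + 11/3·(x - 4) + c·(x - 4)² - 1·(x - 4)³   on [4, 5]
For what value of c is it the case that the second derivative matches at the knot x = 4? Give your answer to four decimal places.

5.3333

p_0''(x) = -4/3 + 12·(x - 3), so p_0''(4) = 32/3. On the right, p_1''(4) = 2c, so c = 16/3.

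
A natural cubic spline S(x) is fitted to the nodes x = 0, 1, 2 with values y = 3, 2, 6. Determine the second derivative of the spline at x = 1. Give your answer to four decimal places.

Let σ_i = S''(x_i). Step sizes h_i = 1, 1; slopes of the chords Δ_i = (y_(i+1) - y_i)/h_i = -1, 4.
  1·σ_0 + 4·σ_1 + 1·σ_2 = 6(Δ_1 - Δ_0) = 30
Natural end conditions: σ_0 = σ_2 = 0.
Solving: σ_0 = 0, σ_1 = 15/2, σ_2 = 0.

7.5000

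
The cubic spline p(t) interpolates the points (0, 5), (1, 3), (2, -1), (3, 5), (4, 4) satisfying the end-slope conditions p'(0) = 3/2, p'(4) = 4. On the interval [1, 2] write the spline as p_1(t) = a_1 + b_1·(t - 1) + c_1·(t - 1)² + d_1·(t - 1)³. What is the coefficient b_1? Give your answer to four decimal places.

-5.4554

With M_i denoting the second derivative at x_i, h_i = 1, 1, 1, 1, and Δ_i = (y_(i+1) − y_i)/h_i = -2, -4, 6, -1:
  1·M_0 + 4·M_1 + 1·M_2 = 6(Δ_1 - Δ_0) = -12
  1·M_1 + 4·M_2 + 1·M_3 = 6(Δ_2 - Δ_1) = 60
  1·M_2 + 4·M_3 + 1·M_4 = 6(Δ_3 - Δ_2) = -42
Clamped end conditions give two more equations: 2h_0·M_0 + h_0·M_1 = 6(Δ_0 - p'(0)) = -21 and h_3·M_3 + 2h_3·M_4 = 6(p'(4) - Δ_3) = 30.
Hence M_0 = -397/56, M_1 = -191/28, M_2 = 179/8, M_3 = -635/28, M_4 = 1475/56.
On [1, 2], with p_1(t) = a_1 + b_1·(t - 1) + c_1·(t - 1)² + d_1·(t - 1)³: c_1 = M_1/2 = -191/56, d_1 = (M_2 - M_1)/(6h_1) = 545/112, b_1 = Δ_1 - h_1(2M_1 + M_2)/6 = -611/112.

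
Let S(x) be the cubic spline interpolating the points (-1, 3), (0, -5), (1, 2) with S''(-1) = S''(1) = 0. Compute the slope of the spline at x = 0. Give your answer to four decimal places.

Put M_i = S'' at the i-th knot. Here h = (1, 1) and Δ = (-8, 7), so the interior equations h_(i-1)·M_(i-1) + 2(h_(i-1)+h_i)·M_i + h_i·M_(i+1) = 6(Δ_i − Δ_(i-1)) read
  1·M_0 + 4·M_1 + 1·M_2 = 6(Δ_1 - Δ_0) = 90
Natural end conditions: M_0 = M_2 = 0.
Solving: M_0 = 0, M_1 = 45/2, M_2 = 0.
On [0, 1], S'(x) = b_1 + 2c_1·x + 3d_1·x² with b_1 = Δ_1 - h_1(2M_1 + M_2)/6 = -1/2, c_1 = M_1/2 = 45/4, d_1 = (M_2 - M_1)/(6h_1) = -15/4. So S'(0) = -1/2.

-0.5000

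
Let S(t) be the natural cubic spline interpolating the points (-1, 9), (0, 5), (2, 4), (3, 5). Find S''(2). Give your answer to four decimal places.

0.3750

Write M_i for S''(x_i). With h_i = 1, 2, 1 and divided differences Δ_i = -4, -1/2, 1, the continuity of S' gives the tridiagonal system
  1·M_0 + 6·M_1 + 2·M_2 = 6(Δ_1 - Δ_0) = 21
  2·M_1 + 6·M_2 + 1·M_3 = 6(Δ_2 - Δ_1) = 9
Natural end conditions: M_0 = M_3 = 0.
Solving the tridiagonal system: M_0 = 0, M_1 = 27/8, M_2 = 3/8, M_3 = 0.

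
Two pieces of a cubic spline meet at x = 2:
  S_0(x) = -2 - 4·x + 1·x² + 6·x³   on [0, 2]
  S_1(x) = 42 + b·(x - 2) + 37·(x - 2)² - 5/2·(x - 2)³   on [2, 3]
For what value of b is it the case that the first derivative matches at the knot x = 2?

S_0'(x) = -4 + 2·x + 18·x², so S_0'(2) = 72. On the right, S_1'(2) = b, so b = 72.

72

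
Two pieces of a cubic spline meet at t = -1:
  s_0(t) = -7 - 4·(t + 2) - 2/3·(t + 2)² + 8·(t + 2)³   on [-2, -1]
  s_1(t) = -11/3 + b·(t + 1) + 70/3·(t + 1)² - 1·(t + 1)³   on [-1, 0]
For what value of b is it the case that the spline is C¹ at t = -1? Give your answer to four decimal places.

18.6667

s_0'(t) = -4 - 4/3·(t + 2) + 24·(t + 2)², so s_0'(-1) = 56/3. On the right, s_1'(-1) = b, so b = 56/3.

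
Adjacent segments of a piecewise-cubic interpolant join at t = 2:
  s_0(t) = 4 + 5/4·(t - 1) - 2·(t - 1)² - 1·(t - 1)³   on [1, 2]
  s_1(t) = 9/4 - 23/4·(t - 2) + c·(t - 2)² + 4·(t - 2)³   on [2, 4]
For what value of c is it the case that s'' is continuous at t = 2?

-5

s_0''(t) = -4 - 6·(t - 1), so s_0''(2) = -10. On the right, s_1''(2) = 2c, so c = -5.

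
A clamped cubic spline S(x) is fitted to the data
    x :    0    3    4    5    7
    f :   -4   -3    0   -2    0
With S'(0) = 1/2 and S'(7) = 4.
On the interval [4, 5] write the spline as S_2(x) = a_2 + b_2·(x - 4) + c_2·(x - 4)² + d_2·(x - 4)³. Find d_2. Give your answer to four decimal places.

Put σ_i = S'' at the i-th knot. Here h = (3, 1, 1, 2) and Δ = (1/3, 3, -2, 1), so the interior equations h_(i-1)·σ_(i-1) + 2(h_(i-1)+h_i)·σ_i + h_i·σ_(i+1) = 6(Δ_i − Δ_(i-1)) read
  3·σ_0 + 8·σ_1 + 1·σ_2 = 6(Δ_1 - Δ_0) = 16
  1·σ_1 + 4·σ_2 + 1·σ_3 = 6(Δ_2 - Δ_1) = -30
  1·σ_2 + 6·σ_3 + 2·σ_4 = 6(Δ_3 - Δ_2) = 18
Clamped end conditions give two more equations: 2h_0·σ_0 + h_0·σ_1 = 6(Δ_0 - S'(0)) = -1 and h_3·σ_3 + 2h_3·σ_4 = 6(S'(7) - Δ_3) = 18.
Hence σ_0 = -512/237, σ_1 = 315/79, σ_2 = -744/79, σ_3 = 291/79, σ_4 = 210/79.
On [4, 5], with S_2(x) = a_2 + b_2·(x - 4) + c_2·(x - 4)² + d_2·(x - 4)³: c_2 = σ_2/2 = -372/79, d_2 = (σ_3 - σ_2)/(6h_2) = 345/158, b_2 = Δ_2 - h_2(2σ_2 + σ_3)/6 = 83/158.

2.1835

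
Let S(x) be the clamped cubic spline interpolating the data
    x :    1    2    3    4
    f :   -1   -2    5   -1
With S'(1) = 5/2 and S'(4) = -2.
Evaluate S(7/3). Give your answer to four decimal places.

0.3556

With M_i denoting the second derivative at x_i, h_i = 1, 1, 1, and Δ_i = (y_(i+1) − y_i)/h_i = -1, 7, -6:
  1·M_0 + 4·M_1 + 1·M_2 = 6(Δ_1 - Δ_0) = 48
  1·M_1 + 4·M_2 + 1·M_3 = 6(Δ_2 - Δ_1) = -78
Clamped end conditions give two more equations: 2h_0·M_0 + h_0·M_1 = 6(Δ_0 - S'(1)) = -21 and h_2·M_2 + 2h_2·M_3 = 6(S'(4) - Δ_2) = 24.
Hence M_0 = -118/5, M_1 = 131/5, M_2 = -166/5, M_3 = 143/5.
On [2, 3], S(x) = -2 + 19/5·(x - 2) + 131/10·(x - 2)² - 99/10·(x - 2)³.
With (x - 2) = 1/3: S(7/3) = 16/45.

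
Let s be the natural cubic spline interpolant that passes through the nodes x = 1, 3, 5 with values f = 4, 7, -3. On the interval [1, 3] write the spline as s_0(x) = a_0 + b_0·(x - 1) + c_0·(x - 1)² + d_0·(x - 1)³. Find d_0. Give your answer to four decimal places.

-0.4063

Let m_i = s''(x_i). Step sizes h_i = 2, 2; slopes of the chords Δ_i = (y_(i+1) - y_i)/h_i = 3/2, -5.
  2·m_0 + 8·m_1 + 2·m_2 = 6(Δ_1 - Δ_0) = -39
Natural end conditions: m_0 = m_2 = 0.
Hence m_0 = 0, m_1 = -39/8, m_2 = 0.
On [1, 3], with s_0(x) = a_0 + b_0·(x - 1) + c_0·(x - 1)² + d_0·(x - 1)³: c_0 = m_0/2 = 0, d_0 = (m_1 - m_0)/(6h_0) = -13/32, b_0 = Δ_0 - h_0(2m_0 + m_1)/6 = 25/8.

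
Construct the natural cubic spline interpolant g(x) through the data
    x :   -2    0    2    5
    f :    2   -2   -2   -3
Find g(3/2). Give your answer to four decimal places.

With M_i denoting the second derivative at x_i, h_i = 2, 2, 3, and Δ_i = (y_(i+1) − y_i)/h_i = -2, 0, -1/3:
  2·M_0 + 8·M_1 + 2·M_2 = 6(Δ_1 - Δ_0) = 12
  2·M_1 + 10·M_2 + 3·M_3 = 6(Δ_2 - Δ_1) = -2
Natural end conditions: M_0 = M_3 = 0.
Solving the tridiagonal system: M_0 = 0, M_1 = 31/19, M_2 = -10/19, M_3 = 0.
On [0, 2], g(x) = -2 - 52/57·x + 31/38·x² - 41/228·x³.
With x = 3/2: g(3/2) = -1301/608.

-2.1398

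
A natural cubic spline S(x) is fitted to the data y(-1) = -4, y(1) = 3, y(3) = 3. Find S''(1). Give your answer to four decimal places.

-2.6250

With m_i denoting the second derivative at x_i, h_i = 2, 2, and Δ_i = (y_(i+1) − y_i)/h_i = 7/2, 0:
  2·m_0 + 8·m_1 + 2·m_2 = 6(Δ_1 - Δ_0) = -21
Natural end conditions: m_0 = m_2 = 0.
Solving: m_0 = 0, m_1 = -21/8, m_2 = 0.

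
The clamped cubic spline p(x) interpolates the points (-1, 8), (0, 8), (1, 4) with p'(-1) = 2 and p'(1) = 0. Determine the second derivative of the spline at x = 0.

-10

Write σ_i for p''(x_i). With h_i = 1, 1 and divided differences Δ_i = 0, -4, the continuity of p' gives the tridiagonal system
  1·σ_0 + 4·σ_1 + 1·σ_2 = 6(Δ_1 - Δ_0) = -24
Clamped end conditions give two more equations: 2h_0·σ_0 + h_0·σ_1 = 6(Δ_0 - p'(-1)) = -12 and h_1·σ_1 + 2h_1·σ_2 = 6(p'(1) - Δ_1) = 24.
Hence σ_0 = -1, σ_1 = -10, σ_2 = 17.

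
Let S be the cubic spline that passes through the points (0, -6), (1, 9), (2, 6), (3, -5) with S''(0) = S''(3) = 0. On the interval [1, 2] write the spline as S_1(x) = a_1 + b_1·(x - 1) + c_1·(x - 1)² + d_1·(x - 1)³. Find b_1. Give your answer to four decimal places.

With σ_i denoting the second derivative at x_i, h_i = 1, 1, 1, and Δ_i = (y_(i+1) − y_i)/h_i = 15, -3, -11:
  1·σ_0 + 4·σ_1 + 1·σ_2 = 6(Δ_1 - Δ_0) = -108
  1·σ_1 + 4·σ_2 + 1·σ_3 = 6(Δ_2 - Δ_1) = -48
Natural end conditions: σ_0 = σ_3 = 0.
Hence σ_0 = 0, σ_1 = -128/5, σ_2 = -28/5, σ_3 = 0.
On [1, 2], with S_1(x) = a_1 + b_1·(x - 1) + c_1·(x - 1)² + d_1·(x - 1)³: c_1 = σ_1/2 = -64/5, d_1 = (σ_2 - σ_1)/(6h_1) = 10/3, b_1 = Δ_1 - h_1(2σ_1 + σ_2)/6 = 97/15.

6.4667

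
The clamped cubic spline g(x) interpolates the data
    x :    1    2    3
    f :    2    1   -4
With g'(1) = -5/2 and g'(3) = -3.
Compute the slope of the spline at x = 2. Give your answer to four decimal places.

-3.1250

Put M_i = g'' at the i-th knot. Here h = (1, 1) and Δ = (-1, -5), so the interior equations h_(i-1)·M_(i-1) + 2(h_(i-1)+h_i)·M_i + h_i·M_(i+1) = 6(Δ_i − Δ_(i-1)) read
  1·M_0 + 4·M_1 + 1·M_2 = 6(Δ_1 - Δ_0) = -24
Clamped end conditions give two more equations: 2h_0·M_0 + h_0·M_1 = 6(Δ_0 - g'(1)) = 9 and h_1·M_1 + 2h_1·M_2 = 6(g'(3) - Δ_1) = 12.
Forward elimination and back-substitution give M_0 = 41/4, M_1 = -23/2, M_2 = 47/4.
On [2, 3], g'(x) = b_1 + 2c_1·(x - 2) + 3d_1·(x - 2)² with b_1 = Δ_1 - h_1(2M_1 + M_2)/6 = -25/8, c_1 = M_1/2 = -23/4, d_1 = (M_2 - M_1)/(6h_1) = 31/8. So g'(2) = -25/8.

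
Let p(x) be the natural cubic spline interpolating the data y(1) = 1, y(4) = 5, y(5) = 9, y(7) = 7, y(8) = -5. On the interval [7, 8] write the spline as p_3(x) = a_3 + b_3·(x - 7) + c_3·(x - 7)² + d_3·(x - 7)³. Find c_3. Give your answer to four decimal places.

-5.1800

Write M_i for p''(x_i). With h_i = 3, 1, 2, 1 and divided differences Δ_i = 4/3, 4, -1, -12, the continuity of p' gives the tridiagonal system
  3·M_0 + 8·M_1 + 1·M_2 = 6(Δ_1 - Δ_0) = 16
  1·M_1 + 6·M_2 + 2·M_3 = 6(Δ_2 - Δ_1) = -30
  2·M_2 + 6·M_3 + 1·M_4 = 6(Δ_3 - Δ_2) = -66
Natural end conditions: M_0 = M_4 = 0.
Hence M_0 = 0, M_1 = 56/25, M_2 = -48/25, M_3 = -259/25, M_4 = 0.
On [7, 8], with p_3(x) = a_3 + b_3·(x - 7) + c_3·(x - 7)² + d_3·(x - 7)³: c_3 = M_3/2 = -259/50, d_3 = (M_4 - M_3)/(6h_3) = 259/150, b_3 = Δ_3 - h_3(2M_3 + M_4)/6 = -641/75.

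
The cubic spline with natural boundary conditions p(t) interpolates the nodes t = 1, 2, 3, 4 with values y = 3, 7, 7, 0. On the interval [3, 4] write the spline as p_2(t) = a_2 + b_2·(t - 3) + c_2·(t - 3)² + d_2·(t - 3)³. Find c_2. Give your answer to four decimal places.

Write σ_i for p''(x_i). With h_i = 1, 1, 1 and divided differences Δ_i = 4, 0, -7, the continuity of p' gives the tridiagonal system
  1·σ_0 + 4·σ_1 + 1·σ_2 = 6(Δ_1 - Δ_0) = -24
  1·σ_1 + 4·σ_2 + 1·σ_3 = 6(Δ_2 - Δ_1) = -42
Natural end conditions: σ_0 = σ_3 = 0.
Solving the tridiagonal system: σ_0 = 0, σ_1 = -18/5, σ_2 = -48/5, σ_3 = 0.
On [3, 4], with p_2(t) = a_2 + b_2·(t - 3) + c_2·(t - 3)² + d_2·(t - 3)³: c_2 = σ_2/2 = -24/5, d_2 = (σ_3 - σ_2)/(6h_2) = 8/5, b_2 = Δ_2 - h_2(2σ_2 + σ_3)/6 = -19/5.

-4.8000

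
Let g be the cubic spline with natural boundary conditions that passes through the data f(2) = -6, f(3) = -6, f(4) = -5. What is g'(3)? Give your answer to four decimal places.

0.5000

Put m_i = g'' at the i-th knot. Here h = (1, 1) and Δ = (0, 1), so the interior equations h_(i-1)·m_(i-1) + 2(h_(i-1)+h_i)·m_i + h_i·m_(i+1) = 6(Δ_i − Δ_(i-1)) read
  1·m_0 + 4·m_1 + 1·m_2 = 6(Δ_1 - Δ_0) = 6
Natural end conditions: m_0 = m_2 = 0.
Forward elimination and back-substitution give m_0 = 0, m_1 = 3/2, m_2 = 0.
On [3, 4], g'(x) = b_1 + 2c_1·(x - 3) + 3d_1·(x - 3)² with b_1 = Δ_1 - h_1(2m_1 + m_2)/6 = 1/2, c_1 = m_1/2 = 3/4, d_1 = (m_2 - m_1)/(6h_1) = -1/4. So g'(3) = 1/2.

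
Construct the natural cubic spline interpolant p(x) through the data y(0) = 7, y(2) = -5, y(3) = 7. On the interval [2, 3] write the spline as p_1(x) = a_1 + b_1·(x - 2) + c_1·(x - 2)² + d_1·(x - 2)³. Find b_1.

6

Write M_i for p''(x_i). With h_i = 2, 1 and divided differences Δ_i = -6, 12, the continuity of p' gives the tridiagonal system
  2·M_0 + 6·M_1 + 1·M_2 = 6(Δ_1 - Δ_0) = 108
Natural end conditions: M_0 = M_2 = 0.
Solving the tridiagonal system: M_0 = 0, M_1 = 18, M_2 = 0.
On [2, 3], with p_1(x) = a_1 + b_1·(x - 2) + c_1·(x - 2)² + d_1·(x - 2)³: c_1 = M_1/2 = 9, d_1 = (M_2 - M_1)/(6h_1) = -3, b_1 = Δ_1 - h_1(2M_1 + M_2)/6 = 6.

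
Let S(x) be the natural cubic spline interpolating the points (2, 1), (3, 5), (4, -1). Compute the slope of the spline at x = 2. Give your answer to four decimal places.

Let M_i = S''(x_i). Step sizes h_i = 1, 1; slopes of the chords Δ_i = (y_(i+1) - y_i)/h_i = 4, -6.
  1·M_0 + 4·M_1 + 1·M_2 = 6(Δ_1 - Δ_0) = -60
Natural end conditions: M_0 = M_2 = 0.
Solving the tridiagonal system: M_0 = 0, M_1 = -15, M_2 = 0.
On [2, 3], S'(x) = b_0 + 2c_0·(x - 2) + 3d_0·(x - 2)² with b_0 = Δ_0 - h_0(2M_0 + M_1)/6 = 13/2, c_0 = M_0/2 = 0, d_0 = (M_1 - M_0)/(6h_0) = -5/2. So S'(2) = 13/2.

6.5000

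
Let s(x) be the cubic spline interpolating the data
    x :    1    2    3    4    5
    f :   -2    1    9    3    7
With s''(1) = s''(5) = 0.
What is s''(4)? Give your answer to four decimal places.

With M_i denoting the second derivative at x_i, h_i = 1, 1, 1, 1, and Δ_i = (y_(i+1) − y_i)/h_i = 3, 8, -6, 4:
  1·M_0 + 4·M_1 + 1·M_2 = 6(Δ_1 - Δ_0) = 30
  1·M_1 + 4·M_2 + 1·M_3 = 6(Δ_2 - Δ_1) = -84
  1·M_2 + 4·M_3 + 1·M_4 = 6(Δ_3 - Δ_2) = 60
Natural end conditions: M_0 = M_4 = 0.
Forward elimination and back-substitution give M_0 = 0, M_1 = 423/28, M_2 = -213/7, M_3 = 633/28, M_4 = 0.

22.6071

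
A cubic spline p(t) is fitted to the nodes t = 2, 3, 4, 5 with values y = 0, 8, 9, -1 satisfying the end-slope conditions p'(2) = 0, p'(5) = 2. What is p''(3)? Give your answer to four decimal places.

-11.4667

Let M_i = p''(x_i). Step sizes h_i = 1, 1, 1; slopes of the chords Δ_i = (y_(i+1) - y_i)/h_i = 8, 1, -10.
  1·M_0 + 4·M_1 + 1·M_2 = 6(Δ_1 - Δ_0) = -42
  1·M_1 + 4·M_2 + 1·M_3 = 6(Δ_2 - Δ_1) = -66
Clamped end conditions give two more equations: 2h_0·M_0 + h_0·M_1 = 6(Δ_0 - p'(2)) = 48 and h_2·M_2 + 2h_2·M_3 = 6(p'(5) - Δ_2) = 72.
Hence M_0 = 446/15, M_1 = -172/15, M_2 = -388/15, M_3 = 734/15.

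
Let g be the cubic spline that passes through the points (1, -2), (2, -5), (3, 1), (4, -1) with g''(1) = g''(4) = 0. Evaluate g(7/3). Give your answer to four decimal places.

-3.2765

With m_i denoting the second derivative at x_i, h_i = 1, 1, 1, and Δ_i = (y_(i+1) − y_i)/h_i = -3, 6, -2:
  1·m_0 + 4·m_1 + 1·m_2 = 6(Δ_1 - Δ_0) = 54
  1·m_1 + 4·m_2 + 1·m_3 = 6(Δ_2 - Δ_1) = -48
Natural end conditions: m_0 = m_3 = 0.
Forward elimination and back-substitution give m_0 = 0, m_1 = 88/5, m_2 = -82/5, m_3 = 0.
On [2, 3], g(t) = -5 + 43/15·(t - 2) + 44/5·(t - 2)² - 17/3·(t - 2)³.
With (t - 2) = 1/3: g(7/3) = -1327/405.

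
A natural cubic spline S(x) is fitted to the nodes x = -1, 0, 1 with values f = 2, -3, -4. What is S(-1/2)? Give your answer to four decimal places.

-0.8750

With M_i denoting the second derivative at x_i, h_i = 1, 1, and Δ_i = (y_(i+1) − y_i)/h_i = -5, -1:
  1·M_0 + 4·M_1 + 1·M_2 = 6(Δ_1 - Δ_0) = 24
Natural end conditions: M_0 = M_2 = 0.
Forward elimination and back-substitution give M_0 = 0, M_1 = 6, M_2 = 0.
On [-1, 0], S(x) = 2 - 6·(x + 1) + 0·(x + 1)² + 1·(x + 1)³.
With (x + 1) = 1/2: S(-1/2) = -7/8.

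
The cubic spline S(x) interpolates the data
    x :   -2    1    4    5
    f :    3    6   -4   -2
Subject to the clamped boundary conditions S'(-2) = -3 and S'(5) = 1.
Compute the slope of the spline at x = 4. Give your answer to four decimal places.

0.7742

Write σ_i for S''(x_i). With h_i = 3, 3, 1 and divided differences Δ_i = 1, -10/3, 2, the continuity of S' gives the tridiagonal system
  3·σ_0 + 12·σ_1 + 3·σ_2 = 6(Δ_1 - Δ_0) = -26
  3·σ_1 + 8·σ_2 + 1·σ_3 = 6(Δ_2 - Δ_1) = 32
Clamped end conditions give two more equations: 2h_0·σ_0 + h_0·σ_1 = 6(Δ_0 - S'(-2)) = 24 and h_2·σ_2 + 2h_2·σ_3 = 6(S'(5) - Δ_2) = -6.
Solving the tridiagonal system: σ_0 = 632/93, σ_1 = -520/93, σ_2 = 214/31, σ_3 = -200/31.
On [4, 5], S'(x) = b_2 + 2c_2·(x - 4) + 3d_2·(x - 4)² with b_2 = Δ_2 - h_2(2σ_2 + σ_3)/6 = 24/31, c_2 = σ_2/2 = 107/31, d_2 = (σ_3 - σ_2)/(6h_2) = -69/31. So S'(4) = 24/31.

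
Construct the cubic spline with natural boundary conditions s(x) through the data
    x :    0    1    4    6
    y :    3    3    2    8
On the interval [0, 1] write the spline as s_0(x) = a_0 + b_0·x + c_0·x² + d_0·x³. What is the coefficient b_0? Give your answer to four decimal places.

0.1878

With m_i denoting the second derivative at x_i, h_i = 1, 3, 2, and Δ_i = (y_(i+1) − y_i)/h_i = 0, -1/3, 3:
  1·m_0 + 8·m_1 + 3·m_2 = 6(Δ_1 - Δ_0) = -2
  3·m_1 + 10·m_2 + 2·m_3 = 6(Δ_2 - Δ_1) = 20
Natural end conditions: m_0 = m_3 = 0.
Solving: m_0 = 0, m_1 = -80/71, m_2 = 166/71, m_3 = 0.
On [0, 1], with s_0(x) = a_0 + b_0·x + c_0·x² + d_0·x³: c_0 = m_0/2 = 0, d_0 = (m_1 - m_0)/(6h_0) = -40/213, b_0 = Δ_0 - h_0(2m_0 + m_1)/6 = 40/213.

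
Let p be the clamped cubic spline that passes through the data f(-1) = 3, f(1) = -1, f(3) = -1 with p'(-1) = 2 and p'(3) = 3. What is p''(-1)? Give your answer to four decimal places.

Let m_i = p''(x_i). Step sizes h_i = 2, 2; slopes of the chords Δ_i = (y_(i+1) - y_i)/h_i = -2, 0.
  2·m_0 + 8·m_1 + 2·m_2 = 6(Δ_1 - Δ_0) = 12
Clamped end conditions give two more equations: 2h_0·m_0 + h_0·m_1 = 6(Δ_0 - p'(-1)) = -24 and h_1·m_1 + 2h_1·m_2 = 6(p'(3) - Δ_1) = 18.
Hence m_0 = -29/4, m_1 = 5/2, m_2 = 13/4.

-7.2500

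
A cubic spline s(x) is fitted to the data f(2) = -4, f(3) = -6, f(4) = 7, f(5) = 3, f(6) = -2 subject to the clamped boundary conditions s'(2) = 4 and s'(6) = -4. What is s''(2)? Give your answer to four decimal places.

-38.8571

Write M_i for s''(x_i). With h_i = 1, 1, 1, 1 and divided differences Δ_i = -2, 13, -4, -5, the continuity of s' gives the tridiagonal system
  1·M_0 + 4·M_1 + 1·M_2 = 6(Δ_1 - Δ_0) = 90
  1·M_1 + 4·M_2 + 1·M_3 = 6(Δ_2 - Δ_1) = -102
  1·M_2 + 4·M_3 + 1·M_4 = 6(Δ_3 - Δ_2) = -6
Clamped end conditions give two more equations: 2h_0·M_0 + h_0·M_1 = 6(Δ_0 - s'(2)) = -36 and h_3·M_3 + 2h_3·M_4 = 6(s'(6) - Δ_3) = 6.
Solving the tridiagonal system: M_0 = -272/7, M_1 = 292/7, M_2 = -38, M_3 = 58/7, M_4 = -8/7.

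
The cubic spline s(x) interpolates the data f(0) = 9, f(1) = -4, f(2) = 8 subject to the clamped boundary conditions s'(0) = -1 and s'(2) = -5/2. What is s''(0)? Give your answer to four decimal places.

-74.2500

Write M_i for s''(x_i). With h_i = 1, 1 and divided differences Δ_i = -13, 12, the continuity of s' gives the tridiagonal system
  1·M_0 + 4·M_1 + 1·M_2 = 6(Δ_1 - Δ_0) = 150
Clamped end conditions give two more equations: 2h_0·M_0 + h_0·M_1 = 6(Δ_0 - s'(0)) = -72 and h_1·M_1 + 2h_1·M_2 = 6(s'(2) - Δ_1) = -87.
Solving: M_0 = -297/4, M_1 = 153/2, M_2 = -327/4.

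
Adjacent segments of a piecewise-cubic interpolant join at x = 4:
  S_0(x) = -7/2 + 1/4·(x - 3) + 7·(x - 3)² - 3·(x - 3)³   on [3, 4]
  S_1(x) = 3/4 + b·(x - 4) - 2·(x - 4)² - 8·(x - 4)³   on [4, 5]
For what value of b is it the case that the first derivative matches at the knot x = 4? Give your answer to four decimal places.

S_0'(x) = 1/4 + 14·(x - 3) - 9·(x - 3)², so S_0'(4) = 21/4. On the right, S_1'(4) = b, so b = 21/4.

5.2500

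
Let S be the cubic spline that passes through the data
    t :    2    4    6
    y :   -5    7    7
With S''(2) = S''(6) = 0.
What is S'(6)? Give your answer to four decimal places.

-1.5000

With m_i denoting the second derivative at x_i, h_i = 2, 2, and Δ_i = (y_(i+1) − y_i)/h_i = 6, 0:
  2·m_0 + 8·m_1 + 2·m_2 = 6(Δ_1 - Δ_0) = -36
Natural end conditions: m_0 = m_2 = 0.
Hence m_0 = 0, m_1 = -9/2, m_2 = 0.
On [4, 6], S'(t) = b_1 + 2c_1·(t - 4) + 3d_1·(t - 4)² with b_1 = Δ_1 - h_1(2m_1 + m_2)/6 = 3, c_1 = m_1/2 = -9/4, d_1 = (m_2 - m_1)/(6h_1) = 3/8. So S'(6) = -3/2.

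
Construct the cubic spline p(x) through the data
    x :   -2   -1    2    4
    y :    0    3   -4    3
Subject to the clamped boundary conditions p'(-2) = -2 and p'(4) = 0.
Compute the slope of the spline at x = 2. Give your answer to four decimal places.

1.1282

Put m_i = p'' at the i-th knot. Here h = (1, 3, 2) and Δ = (3, -7/3, 7/2), so the interior equations h_(i-1)·m_(i-1) + 2(h_(i-1)+h_i)·m_i + h_i·m_(i+1) = 6(Δ_i − Δ_(i-1)) read
  1·m_0 + 8·m_1 + 3·m_2 = 6(Δ_1 - Δ_0) = -32
  3·m_1 + 10·m_2 + 2·m_3 = 6(Δ_2 - Δ_1) = 35
Clamped end conditions give two more equations: 2h_0·m_0 + h_0·m_1 = 6(Δ_0 - p'(-2)) = 30 and h_2·m_2 + 2h_2·m_3 = 6(p'(4) - Δ_2) = -21.
Forward elimination and back-substitution give m_0 = 1543/78, m_1 = -373/39, m_2 = 643/78, m_3 = -731/78.
On [2, 4], p'(x) = b_2 + 2c_2·(x - 2) + 3d_2·(x - 2)² with b_2 = Δ_2 - h_2(2m_2 + m_3)/6 = 44/39, c_2 = m_2/2 = 643/156, d_2 = (m_3 - m_2)/(6h_2) = -229/156. So p'(2) = 44/39.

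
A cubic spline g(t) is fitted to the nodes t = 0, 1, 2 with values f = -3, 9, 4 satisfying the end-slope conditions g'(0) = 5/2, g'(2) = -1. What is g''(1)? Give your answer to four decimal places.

-47.5000

Put σ_i = g'' at the i-th knot. Here h = (1, 1) and Δ = (12, -5), so the interior equations h_(i-1)·σ_(i-1) + 2(h_(i-1)+h_i)·σ_i + h_i·σ_(i+1) = 6(Δ_i − Δ_(i-1)) read
  1·σ_0 + 4·σ_1 + 1·σ_2 = 6(Δ_1 - Δ_0) = -102
Clamped end conditions give two more equations: 2h_0·σ_0 + h_0·σ_1 = 6(Δ_0 - g'(0)) = 57 and h_1·σ_1 + 2h_1·σ_2 = 6(g'(2) - Δ_1) = 24.
Forward elimination and back-substitution give σ_0 = 209/4, σ_1 = -95/2, σ_2 = 143/4.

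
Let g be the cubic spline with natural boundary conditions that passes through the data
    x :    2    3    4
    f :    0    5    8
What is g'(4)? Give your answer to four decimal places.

Write m_i for g''(x_i). With h_i = 1, 1 and divided differences Δ_i = 5, 3, the continuity of g' gives the tridiagonal system
  1·m_0 + 4·m_1 + 1·m_2 = 6(Δ_1 - Δ_0) = -12
Natural end conditions: m_0 = m_2 = 0.
Solving: m_0 = 0, m_1 = -3, m_2 = 0.
On [3, 4], g'(x) = b_1 + 2c_1·(x - 3) + 3d_1·(x - 3)² with b_1 = Δ_1 - h_1(2m_1 + m_2)/6 = 4, c_1 = m_1/2 = -3/2, d_1 = (m_2 - m_1)/(6h_1) = 1/2. So g'(4) = 5/2.

2.5000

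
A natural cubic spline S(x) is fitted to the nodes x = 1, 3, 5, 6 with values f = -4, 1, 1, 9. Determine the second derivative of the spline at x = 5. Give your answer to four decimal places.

9.4091

Let M_i = S''(x_i). Step sizes h_i = 2, 2, 1; slopes of the chords Δ_i = (y_(i+1) - y_i)/h_i = 5/2, 0, 8.
  2·M_0 + 8·M_1 + 2·M_2 = 6(Δ_1 - Δ_0) = -15
  2·M_1 + 6·M_2 + 1·M_3 = 6(Δ_2 - Δ_1) = 48
Natural end conditions: M_0 = M_3 = 0.
Solving: M_0 = 0, M_1 = -93/22, M_2 = 207/22, M_3 = 0.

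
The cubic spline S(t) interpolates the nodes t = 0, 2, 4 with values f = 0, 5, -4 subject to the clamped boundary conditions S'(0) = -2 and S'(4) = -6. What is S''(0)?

With m_i denoting the second derivative at x_i, h_i = 2, 2, and Δ_i = (y_(i+1) − y_i)/h_i = 5/2, -9/2:
  2·m_0 + 8·m_1 + 2·m_2 = 6(Δ_1 - Δ_0) = -42
Clamped end conditions give two more equations: 2h_0·m_0 + h_0·m_1 = 6(Δ_0 - S'(0)) = 27 and h_1·m_1 + 2h_1·m_2 = 6(S'(4) - Δ_1) = -9.
Solving the tridiagonal system: m_0 = 11, m_1 = -17/2, m_2 = 2.

11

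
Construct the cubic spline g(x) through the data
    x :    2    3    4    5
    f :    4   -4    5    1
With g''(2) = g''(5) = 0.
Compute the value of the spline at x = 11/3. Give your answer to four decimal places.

2.1037

Let σ_i = g''(x_i). Step sizes h_i = 1, 1, 1; slopes of the chords Δ_i = (y_(i+1) - y_i)/h_i = -8, 9, -4.
  1·σ_0 + 4·σ_1 + 1·σ_2 = 6(Δ_1 - Δ_0) = 102
  1·σ_1 + 4·σ_2 + 1·σ_3 = 6(Δ_2 - Δ_1) = -78
Natural end conditions: σ_0 = σ_3 = 0.
Hence σ_0 = 0, σ_1 = 162/5, σ_2 = -138/5, σ_3 = 0.
On [3, 4], g(x) = -4 + 14/5·(x - 3) + 81/5·(x - 3)² - 10·(x - 3)³.
With (x - 3) = 2/3: g(11/3) = 284/135.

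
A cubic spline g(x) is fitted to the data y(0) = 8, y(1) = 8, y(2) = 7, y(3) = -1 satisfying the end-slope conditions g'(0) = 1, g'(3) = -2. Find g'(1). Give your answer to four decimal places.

With M_i denoting the second derivative at x_i, h_i = 1, 1, 1, and Δ_i = (y_(i+1) − y_i)/h_i = 0, -1, -8:
  1·M_0 + 4·M_1 + 1·M_2 = 6(Δ_1 - Δ_0) = -6
  1·M_1 + 4·M_2 + 1·M_3 = 6(Δ_2 - Δ_1) = -42
Clamped end conditions give two more equations: 2h_0·M_0 + h_0·M_1 = 6(Δ_0 - g'(0)) = -6 and h_2·M_2 + 2h_2·M_3 = 6(g'(3) - Δ_2) = 36.
Solving the tridiagonal system: M_0 = -26/5, M_1 = 22/5, M_2 = -92/5, M_3 = 136/5.
On [1, 2], g'(x) = b_1 + 2c_1·(x - 1) + 3d_1·(x - 1)² with b_1 = Δ_1 - h_1(2M_1 + M_2)/6 = 3/5, c_1 = M_1/2 = 11/5, d_1 = (M_2 - M_1)/(6h_1) = -19/5. So g'(1) = 3/5.

0.6000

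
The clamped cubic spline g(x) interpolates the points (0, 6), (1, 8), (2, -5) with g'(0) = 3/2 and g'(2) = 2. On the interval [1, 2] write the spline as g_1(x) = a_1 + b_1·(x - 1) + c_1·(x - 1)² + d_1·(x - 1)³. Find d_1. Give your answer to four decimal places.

Put σ_i = g'' at the i-th knot. Here h = (1, 1) and Δ = (2, -13), so the interior equations h_(i-1)·σ_(i-1) + 2(h_(i-1)+h_i)·σ_i + h_i·σ_(i+1) = 6(Δ_i − Δ_(i-1)) read
  1·σ_0 + 4·σ_1 + 1·σ_2 = 6(Δ_1 - Δ_0) = -90
Clamped end conditions give two more equations: 2h_0·σ_0 + h_0·σ_1 = 6(Δ_0 - g'(0)) = 3 and h_1·σ_1 + 2h_1·σ_2 = 6(g'(2) - Δ_1) = 90.
Solving the tridiagonal system: σ_0 = 97/4, σ_1 = -91/2, σ_2 = 271/4.
On [1, 2], with g_1(x) = a_1 + b_1·(x - 1) + c_1·(x - 1)² + d_1·(x - 1)³: c_1 = σ_1/2 = -91/4, d_1 = (σ_2 - σ_1)/(6h_1) = 151/8, b_1 = Δ_1 - h_1(2σ_1 + σ_2)/6 = -73/8.

18.8750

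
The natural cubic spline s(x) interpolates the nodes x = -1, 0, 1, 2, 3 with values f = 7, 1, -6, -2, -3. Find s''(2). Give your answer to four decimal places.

With M_i denoting the second derivative at x_i, h_i = 1, 1, 1, 1, and Δ_i = (y_(i+1) − y_i)/h_i = -6, -7, 4, -1:
  1·M_0 + 4·M_1 + 1·M_2 = 6(Δ_1 - Δ_0) = -6
  1·M_1 + 4·M_2 + 1·M_3 = 6(Δ_2 - Δ_1) = 66
  1·M_2 + 4·M_3 + 1·M_4 = 6(Δ_3 - Δ_2) = -30
Natural end conditions: M_0 = M_4 = 0.
Solving the tridiagonal system: M_0 = 0, M_1 = -48/7, M_2 = 150/7, M_3 = -90/7, M_4 = 0.

-12.8571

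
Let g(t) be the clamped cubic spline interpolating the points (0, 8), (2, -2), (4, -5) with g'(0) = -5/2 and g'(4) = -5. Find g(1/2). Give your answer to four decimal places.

6.0156

Let m_i = g''(x_i). Step sizes h_i = 2, 2; slopes of the chords Δ_i = (y_(i+1) - y_i)/h_i = -5, -3/2.
  2·m_0 + 8·m_1 + 2·m_2 = 6(Δ_1 - Δ_0) = 21
Clamped end conditions give two more equations: 2h_0·m_0 + h_0·m_1 = 6(Δ_0 - g'(0)) = -15 and h_1·m_1 + 2h_1·m_2 = 6(g'(4) - Δ_1) = -21.
Solving the tridiagonal system: m_0 = -7, m_1 = 13/2, m_2 = -17/2.
On [0, 2], g(t) = 8 - 5/2·t - 7/2·t² + 9/8·t³.
With t = 1/2: g(1/2) = 385/64.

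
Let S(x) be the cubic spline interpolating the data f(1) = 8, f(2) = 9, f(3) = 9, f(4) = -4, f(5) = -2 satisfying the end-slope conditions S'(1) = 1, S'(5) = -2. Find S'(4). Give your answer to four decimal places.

Let σ_i = S''(x_i). Step sizes h_i = 1, 1, 1, 1; slopes of the chords Δ_i = (y_(i+1) - y_i)/h_i = 1, 0, -13, 2.
  1·σ_0 + 4·σ_1 + 1·σ_2 = 6(Δ_1 - Δ_0) = -6
  1·σ_1 + 4·σ_2 + 1·σ_3 = 6(Δ_2 - Δ_1) = -78
  1·σ_2 + 4·σ_3 + 1·σ_4 = 6(Δ_3 - Δ_2) = 90
Clamped end conditions give two more equations: 2h_0·σ_0 + h_0·σ_1 = 6(Δ_0 - S'(1)) = 0 and h_3·σ_3 + 2h_3·σ_4 = 6(S'(5) - Δ_3) = -24.
Solving the tridiagonal system: σ_0 = -99/28, σ_1 = 99/14, σ_2 = -123/4, σ_3 = 531/14, σ_4 = -867/28.
On [4, 5], S'(x) = b_3 + 2c_3·(x - 4) + 3d_3·(x - 4)² with b_3 = Δ_3 - h_3(2σ_3 + σ_4)/6 = -307/56, c_3 = σ_3/2 = 531/28, d_3 = (σ_4 - σ_3)/(6h_3) = -643/56. So S'(4) = -307/56.

-5.4821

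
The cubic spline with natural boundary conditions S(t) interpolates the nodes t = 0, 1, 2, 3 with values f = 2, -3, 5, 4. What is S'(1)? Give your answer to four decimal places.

3.1333

Write m_i for S''(x_i). With h_i = 1, 1, 1 and divided differences Δ_i = -5, 8, -1, the continuity of S' gives the tridiagonal system
  1·m_0 + 4·m_1 + 1·m_2 = 6(Δ_1 - Δ_0) = 78
  1·m_1 + 4·m_2 + 1·m_3 = 6(Δ_2 - Δ_1) = -54
Natural end conditions: m_0 = m_3 = 0.
Forward elimination and back-substitution give m_0 = 0, m_1 = 122/5, m_2 = -98/5, m_3 = 0.
On [1, 2], S'(t) = b_1 + 2c_1·(t - 1) + 3d_1·(t - 1)² with b_1 = Δ_1 - h_1(2m_1 + m_2)/6 = 47/15, c_1 = m_1/2 = 61/5, d_1 = (m_2 - m_1)/(6h_1) = -22/3. So S'(1) = 47/15.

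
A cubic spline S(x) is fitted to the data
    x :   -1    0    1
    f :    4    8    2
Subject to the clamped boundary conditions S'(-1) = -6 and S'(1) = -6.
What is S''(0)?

-30

With σ_i denoting the second derivative at x_i, h_i = 1, 1, and Δ_i = (y_(i+1) − y_i)/h_i = 4, -6:
  1·σ_0 + 4·σ_1 + 1·σ_2 = 6(Δ_1 - Δ_0) = -60
Clamped end conditions give two more equations: 2h_0·σ_0 + h_0·σ_1 = 6(Δ_0 - S'(-1)) = 60 and h_1·σ_1 + 2h_1·σ_2 = 6(S'(1) - Δ_1) = 0.
Solving: σ_0 = 45, σ_1 = -30, σ_2 = 15.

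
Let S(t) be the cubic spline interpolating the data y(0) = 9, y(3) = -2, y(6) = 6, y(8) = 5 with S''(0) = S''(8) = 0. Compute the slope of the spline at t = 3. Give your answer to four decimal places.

Put σ_i = S'' at the i-th knot. Here h = (3, 3, 2) and Δ = (-11/3, 8/3, -1/2), so the interior equations h_(i-1)·σ_(i-1) + 2(h_(i-1)+h_i)·σ_i + h_i·σ_(i+1) = 6(Δ_i − Δ_(i-1)) read
  3·σ_0 + 12·σ_1 + 3·σ_2 = 6(Δ_1 - Δ_0) = 38
  3·σ_1 + 10·σ_2 + 2·σ_3 = 6(Δ_2 - Δ_1) = -19
Natural end conditions: σ_0 = σ_3 = 0.
Solving: σ_0 = 0, σ_1 = 437/111, σ_2 = -114/37, σ_3 = 0.
On [3, 6], S'(t) = b_1 + 2c_1·(t - 3) + 3d_1·(t - 3)² with b_1 = Δ_1 - h_1(2σ_1 + σ_2)/6 = 10/37, c_1 = σ_1/2 = 437/222, d_1 = (σ_2 - σ_1)/(6h_1) = -779/1998. So S'(3) = 10/37.

0.2703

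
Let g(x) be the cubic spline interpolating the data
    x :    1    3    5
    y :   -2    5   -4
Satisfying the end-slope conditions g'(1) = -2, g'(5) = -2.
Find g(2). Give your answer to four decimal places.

Put M_i = g'' at the i-th knot. Here h = (2, 2) and Δ = (7/2, -9/2), so the interior equations h_(i-1)·M_(i-1) + 2(h_(i-1)+h_i)·M_i + h_i·M_(i+1) = 6(Δ_i − Δ_(i-1)) read
  2·M_0 + 8·M_1 + 2·M_2 = 6(Δ_1 - Δ_0) = -48
Clamped end conditions give two more equations: 2h_0·M_0 + h_0·M_1 = 6(Δ_0 - g'(1)) = 33 and h_1·M_1 + 2h_1·M_2 = 6(g'(5) - Δ_1) = 15.
Solving the tridiagonal system: M_0 = 57/4, M_1 = -12, M_2 = 39/4.
On [1, 3], g(x) = -2 - 2·(x - 1) + 57/8·(x - 1)² - 35/16·(x - 1)³.
With (x - 1) = 1: g(2) = 15/16.

0.9375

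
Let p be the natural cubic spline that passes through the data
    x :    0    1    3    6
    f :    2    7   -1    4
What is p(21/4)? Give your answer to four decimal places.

Put M_i = p'' at the i-th knot. Here h = (1, 2, 3) and Δ = (5, -4, 5/3), so the interior equations h_(i-1)·M_(i-1) + 2(h_(i-1)+h_i)·M_i + h_i·M_(i+1) = 6(Δ_i − Δ_(i-1)) read
  1·M_0 + 6·M_1 + 2·M_2 = 6(Δ_1 - Δ_0) = -54
  2·M_1 + 10·M_2 + 3·M_3 = 6(Δ_2 - Δ_1) = 34
Natural end conditions: M_0 = M_3 = 0.
Forward elimination and back-substitution give M_0 = 0, M_1 = -76/7, M_2 = 39/7, M_3 = 0.
On [3, 6], p(x) = -1 - 82/21·(x - 3) + 39/14·(x - 3)² - 13/42·(x - 3)³.
With (x - 3) = 9/4: p(21/4) = 709/896.

0.7913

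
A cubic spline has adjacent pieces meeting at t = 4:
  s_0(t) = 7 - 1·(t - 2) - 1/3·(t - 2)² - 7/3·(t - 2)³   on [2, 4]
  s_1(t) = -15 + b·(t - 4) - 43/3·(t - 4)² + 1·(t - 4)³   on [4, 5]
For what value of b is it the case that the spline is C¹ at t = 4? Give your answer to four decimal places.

s_0'(t) = -1 - 2/3·(t - 2) - 7·(t - 2)², so s_0'(4) = -91/3. On the right, s_1'(4) = b, so b = -91/3.

-30.3333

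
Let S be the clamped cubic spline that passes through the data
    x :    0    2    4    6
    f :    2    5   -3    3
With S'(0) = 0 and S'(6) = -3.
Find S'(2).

-2

Let M_i = S''(x_i). Step sizes h_i = 2, 2, 2; slopes of the chords Δ_i = (y_(i+1) - y_i)/h_i = 3/2, -4, 3.
  2·M_0 + 8·M_1 + 2·M_2 = 6(Δ_1 - Δ_0) = -33
  2·M_1 + 8·M_2 + 2·M_3 = 6(Δ_2 - Δ_1) = 42
Clamped end conditions give two more equations: 2h_0·M_0 + h_0·M_1 = 6(Δ_0 - S'(0)) = 9 and h_2·M_2 + 2h_2·M_3 = 6(S'(6) - Δ_2) = -36.
Solving the tridiagonal system: M_0 = 13/2, M_1 = -17/2, M_2 = 11, M_3 = -29/2.
On [2, 4], S'(x) = b_1 + 2c_1·(x - 2) + 3d_1·(x - 2)² with b_1 = Δ_1 - h_1(2M_1 + M_2)/6 = -2, c_1 = M_1/2 = -17/4, d_1 = (M_2 - M_1)/(6h_1) = 13/8. So S'(2) = -2.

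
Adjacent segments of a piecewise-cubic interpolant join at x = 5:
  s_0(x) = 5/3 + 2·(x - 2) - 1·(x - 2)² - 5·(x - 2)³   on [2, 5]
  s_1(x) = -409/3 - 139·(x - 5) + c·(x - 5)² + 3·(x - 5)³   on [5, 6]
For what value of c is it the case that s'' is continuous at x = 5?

-46

s_0''(x) = -2 - 30·(x - 2), so s_0''(5) = -92. On the right, s_1''(5) = 2c, so c = -46.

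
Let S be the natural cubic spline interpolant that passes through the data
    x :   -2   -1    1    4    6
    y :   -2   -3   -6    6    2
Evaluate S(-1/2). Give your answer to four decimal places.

With M_i denoting the second derivative at x_i, h_i = 1, 2, 3, 2, and Δ_i = (y_(i+1) − y_i)/h_i = -1, -3/2, 4, -2:
  1·M_0 + 6·M_1 + 2·M_2 = 6(Δ_1 - Δ_0) = -3
  2·M_1 + 10·M_2 + 3·M_3 = 6(Δ_2 - Δ_1) = 33
  3·M_2 + 10·M_3 + 2·M_4 = 6(Δ_3 - Δ_2) = -36
Natural end conditions: M_0 = M_4 = 0.
Forward elimination and back-substitution give M_0 = 0, M_1 = -1149/506, M_2 = 1344/253, M_3 = -1314/253, M_4 = 0.
On [-1, 1], S(x) = -3 - 889/506·(x + 1) - 1149/1012·(x + 1)² + 1279/2024·(x + 1)³.
With (x + 1) = 1/2: S(-1/2) = -66117/16192.

-4.0833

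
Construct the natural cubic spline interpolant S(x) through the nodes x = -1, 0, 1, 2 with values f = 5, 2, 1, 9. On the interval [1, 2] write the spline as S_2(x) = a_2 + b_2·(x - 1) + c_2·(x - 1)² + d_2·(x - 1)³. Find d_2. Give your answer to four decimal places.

Put M_i = S'' at the i-th knot. Here h = (1, 1, 1) and Δ = (-3, -1, 8), so the interior equations h_(i-1)·M_(i-1) + 2(h_(i-1)+h_i)·M_i + h_i·M_(i+1) = 6(Δ_i − Δ_(i-1)) read
  1·M_0 + 4·M_1 + 1·M_2 = 6(Δ_1 - Δ_0) = 12
  1·M_1 + 4·M_2 + 1·M_3 = 6(Δ_2 - Δ_1) = 54
Natural end conditions: M_0 = M_3 = 0.
Forward elimination and back-substitution give M_0 = 0, M_1 = -2/5, M_2 = 68/5, M_3 = 0.
On [1, 2], with S_2(x) = a_2 + b_2·(x - 1) + c_2·(x - 1)² + d_2·(x - 1)³: c_2 = M_2/2 = 34/5, d_2 = (M_3 - M_2)/(6h_2) = -34/15, b_2 = Δ_2 - h_2(2M_2 + M_3)/6 = 52/15.

-2.2667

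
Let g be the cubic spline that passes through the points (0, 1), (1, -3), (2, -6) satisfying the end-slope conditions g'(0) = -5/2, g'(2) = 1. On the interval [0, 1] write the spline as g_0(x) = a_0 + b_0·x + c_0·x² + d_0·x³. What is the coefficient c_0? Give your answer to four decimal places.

With M_i denoting the second derivative at x_i, h_i = 1, 1, and Δ_i = (y_(i+1) − y_i)/h_i = -4, -3:
  1·M_0 + 4·M_1 + 1·M_2 = 6(Δ_1 - Δ_0) = 6
Clamped end conditions give two more equations: 2h_0·M_0 + h_0·M_1 = 6(Δ_0 - g'(0)) = -9 and h_1·M_1 + 2h_1·M_2 = 6(g'(2) - Δ_1) = 24.
Solving the tridiagonal system: M_0 = -17/4, M_1 = -1/2, M_2 = 49/4.
On [0, 1], with g_0(x) = a_0 + b_0·x + c_0·x² + d_0·x³: c_0 = M_0/2 = -17/8, d_0 = (M_1 - M_0)/(6h_0) = 5/8, b_0 = Δ_0 - h_0(2M_0 + M_1)/6 = -5/2.

-2.1250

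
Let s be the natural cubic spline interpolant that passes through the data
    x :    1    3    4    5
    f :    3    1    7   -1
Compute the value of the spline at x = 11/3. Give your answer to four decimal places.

Let m_i = s''(x_i). Step sizes h_i = 2, 1, 1; slopes of the chords Δ_i = (y_(i+1) - y_i)/h_i = -1, 6, -8.
  2·m_0 + 6·m_1 + 1·m_2 = 6(Δ_1 - Δ_0) = 42
  1·m_1 + 4·m_2 + 1·m_3 = 6(Δ_2 - Δ_1) = -84
Natural end conditions: m_0 = m_3 = 0.
Solving the tridiagonal system: m_0 = 0, m_1 = 252/23, m_2 = -546/23, m_3 = 0.
On [3, 4], s(x) = 1 + 145/23·(x - 3) + 126/23·(x - 3)² - 133/23·(x - 3)³.
With (x - 3) = 2/3: s(11/3) = 3679/621.

5.9243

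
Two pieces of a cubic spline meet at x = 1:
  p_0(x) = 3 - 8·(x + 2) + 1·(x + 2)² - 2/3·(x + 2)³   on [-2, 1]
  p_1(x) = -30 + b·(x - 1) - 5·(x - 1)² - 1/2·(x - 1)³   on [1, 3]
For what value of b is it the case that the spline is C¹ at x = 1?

p_0'(x) = -8 + 2·(x + 2) - 2·(x + 2)², so p_0'(1) = -20. On the right, p_1'(1) = b, so b = -20.

-20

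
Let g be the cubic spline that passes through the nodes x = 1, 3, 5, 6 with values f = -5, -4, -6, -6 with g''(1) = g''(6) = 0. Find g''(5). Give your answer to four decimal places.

Let σ_i = g''(x_i). Step sizes h_i = 2, 2, 1; slopes of the chords Δ_i = (y_(i+1) - y_i)/h_i = 1/2, -1, 0.
  2·σ_0 + 8·σ_1 + 2·σ_2 = 6(Δ_1 - Δ_0) = -9
  2·σ_1 + 6·σ_2 + 1·σ_3 = 6(Δ_2 - Δ_1) = 6
Natural end conditions: σ_0 = σ_3 = 0.
Solving the tridiagonal system: σ_0 = 0, σ_1 = -3/2, σ_2 = 3/2, σ_3 = 0.

1.5000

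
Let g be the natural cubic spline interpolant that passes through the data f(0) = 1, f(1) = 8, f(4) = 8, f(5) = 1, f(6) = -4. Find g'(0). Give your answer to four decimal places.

7.5991

With m_i denoting the second derivative at x_i, h_i = 1, 3, 1, 1, and Δ_i = (y_(i+1) − y_i)/h_i = 7, 0, -7, -5:
  1·m_0 + 8·m_1 + 3·m_2 = 6(Δ_1 - Δ_0) = -42
  3·m_1 + 8·m_2 + 1·m_3 = 6(Δ_2 - Δ_1) = -42
  1·m_2 + 4·m_3 + 1·m_4 = 6(Δ_3 - Δ_2) = 12
Natural end conditions: m_0 = m_4 = 0.
Solving: m_0 = 0, m_1 = -381/106, m_2 = -234/53, m_3 = 435/106, m_4 = 0.
On [0, 1], g'(x) = b_0 + 2c_0·x + 3d_0·x² with b_0 = Δ_0 - h_0(2m_0 + m_1)/6 = 1611/212, c_0 = m_0/2 = 0, d_0 = (m_1 - m_0)/(6h_0) = -127/212. So g'(0) = 1611/212.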